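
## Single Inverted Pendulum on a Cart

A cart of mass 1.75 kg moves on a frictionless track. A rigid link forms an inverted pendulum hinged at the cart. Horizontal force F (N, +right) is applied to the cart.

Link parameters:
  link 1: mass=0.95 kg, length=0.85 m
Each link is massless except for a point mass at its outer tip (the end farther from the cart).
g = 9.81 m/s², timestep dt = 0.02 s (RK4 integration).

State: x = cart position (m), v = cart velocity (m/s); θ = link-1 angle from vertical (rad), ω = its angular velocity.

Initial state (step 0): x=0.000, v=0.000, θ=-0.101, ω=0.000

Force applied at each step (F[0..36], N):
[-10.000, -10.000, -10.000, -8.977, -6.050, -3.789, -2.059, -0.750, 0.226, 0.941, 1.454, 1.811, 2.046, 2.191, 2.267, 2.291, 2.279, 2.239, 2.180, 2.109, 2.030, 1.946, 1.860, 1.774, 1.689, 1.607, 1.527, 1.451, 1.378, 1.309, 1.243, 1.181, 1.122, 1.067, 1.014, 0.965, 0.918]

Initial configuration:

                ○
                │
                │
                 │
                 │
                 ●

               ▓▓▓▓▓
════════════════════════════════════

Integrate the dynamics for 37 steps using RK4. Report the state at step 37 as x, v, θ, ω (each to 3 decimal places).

Answer: x=-0.194, v=-0.033, θ=0.028, ω=-0.027

Derivation:
apply F[0]=-10.000 → step 1: x=-0.001, v=-0.103, θ=-0.100, ω=0.097
apply F[1]=-10.000 → step 2: x=-0.004, v=-0.206, θ=-0.097, ω=0.196
apply F[2]=-10.000 → step 3: x=-0.009, v=-0.310, θ=-0.092, ω=0.295
apply F[3]=-8.977 → step 4: x=-0.016, v=-0.403, θ=-0.085, ω=0.384
apply F[4]=-6.050 → step 5: x=-0.025, v=-0.463, θ=-0.077, ω=0.436
apply F[5]=-3.789 → step 6: x=-0.035, v=-0.499, θ=-0.068, ω=0.461
apply F[6]=-2.059 → step 7: x=-0.045, v=-0.516, θ=-0.059, ω=0.466
apply F[7]=-0.750 → step 8: x=-0.055, v=-0.519, θ=-0.050, ω=0.457
apply F[8]=+0.226 → step 9: x=-0.066, v=-0.512, θ=-0.041, ω=0.438
apply F[9]=+0.941 → step 10: x=-0.076, v=-0.497, θ=-0.032, ω=0.412
apply F[10]=+1.454 → step 11: x=-0.085, v=-0.477, θ=-0.024, ω=0.383
apply F[11]=+1.811 → step 12: x=-0.095, v=-0.455, θ=-0.017, ω=0.351
apply F[12]=+2.046 → step 13: x=-0.103, v=-0.430, θ=-0.010, ω=0.319
apply F[13]=+2.191 → step 14: x=-0.112, v=-0.404, θ=-0.004, ω=0.287
apply F[14]=+2.267 → step 15: x=-0.120, v=-0.378, θ=0.001, ω=0.255
apply F[15]=+2.291 → step 16: x=-0.127, v=-0.352, θ=0.006, ω=0.226
apply F[16]=+2.279 → step 17: x=-0.134, v=-0.327, θ=0.010, ω=0.198
apply F[17]=+2.239 → step 18: x=-0.140, v=-0.302, θ=0.014, ω=0.172
apply F[18]=+2.180 → step 19: x=-0.146, v=-0.279, θ=0.017, ω=0.149
apply F[19]=+2.109 → step 20: x=-0.151, v=-0.257, θ=0.020, ω=0.127
apply F[20]=+2.030 → step 21: x=-0.156, v=-0.236, θ=0.022, ω=0.107
apply F[21]=+1.946 → step 22: x=-0.161, v=-0.216, θ=0.024, ω=0.089
apply F[22]=+1.860 → step 23: x=-0.165, v=-0.198, θ=0.026, ω=0.073
apply F[23]=+1.774 → step 24: x=-0.169, v=-0.180, θ=0.027, ω=0.058
apply F[24]=+1.689 → step 25: x=-0.172, v=-0.164, θ=0.028, ω=0.046
apply F[25]=+1.607 → step 26: x=-0.175, v=-0.149, θ=0.029, ω=0.034
apply F[26]=+1.527 → step 27: x=-0.178, v=-0.134, θ=0.029, ω=0.024
apply F[27]=+1.451 → step 28: x=-0.181, v=-0.121, θ=0.030, ω=0.015
apply F[28]=+1.378 → step 29: x=-0.183, v=-0.108, θ=0.030, ω=0.007
apply F[29]=+1.309 → step 30: x=-0.185, v=-0.097, θ=0.030, ω=0.000
apply F[30]=+1.243 → step 31: x=-0.187, v=-0.086, θ=0.030, ω=-0.006
apply F[31]=+1.181 → step 32: x=-0.188, v=-0.075, θ=0.030, ω=-0.011
apply F[32]=+1.122 → step 33: x=-0.190, v=-0.066, θ=0.030, ω=-0.015
apply F[33]=+1.067 → step 34: x=-0.191, v=-0.057, θ=0.029, ω=-0.019
apply F[34]=+1.014 → step 35: x=-0.192, v=-0.048, θ=0.029, ω=-0.022
apply F[35]=+0.965 → step 36: x=-0.193, v=-0.040, θ=0.028, ω=-0.025
apply F[36]=+0.918 → step 37: x=-0.194, v=-0.033, θ=0.028, ω=-0.027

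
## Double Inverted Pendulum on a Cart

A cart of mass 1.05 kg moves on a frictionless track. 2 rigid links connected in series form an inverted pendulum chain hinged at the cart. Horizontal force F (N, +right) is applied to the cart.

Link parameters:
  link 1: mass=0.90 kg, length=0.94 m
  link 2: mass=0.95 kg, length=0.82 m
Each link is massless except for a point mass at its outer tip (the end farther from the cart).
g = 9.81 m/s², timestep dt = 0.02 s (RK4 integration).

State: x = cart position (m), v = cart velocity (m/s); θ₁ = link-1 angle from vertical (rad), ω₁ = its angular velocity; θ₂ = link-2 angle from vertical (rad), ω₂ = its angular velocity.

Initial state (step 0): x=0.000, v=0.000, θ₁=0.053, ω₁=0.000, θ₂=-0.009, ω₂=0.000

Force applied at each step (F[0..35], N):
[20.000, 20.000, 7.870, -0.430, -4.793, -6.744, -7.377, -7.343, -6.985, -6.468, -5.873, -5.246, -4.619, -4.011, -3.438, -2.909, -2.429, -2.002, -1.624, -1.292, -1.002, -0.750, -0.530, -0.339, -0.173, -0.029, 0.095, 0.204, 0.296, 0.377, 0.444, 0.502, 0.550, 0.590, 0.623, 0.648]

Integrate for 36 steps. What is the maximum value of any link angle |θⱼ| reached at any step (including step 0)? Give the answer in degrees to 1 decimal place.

Answer: 3.2°

Derivation:
apply F[0]=+20.000 → step 1: x=0.004, v=0.362, θ₁=0.049, ω₁=-0.359, θ₂=-0.009, ω₂=-0.033
apply F[1]=+20.000 → step 2: x=0.014, v=0.726, θ₁=0.039, ω₁=-0.725, θ₂=-0.010, ω₂=-0.061
apply F[2]=+7.870 → step 3: x=0.030, v=0.866, θ₁=0.023, ω₁=-0.858, θ₂=-0.012, ω₂=-0.080
apply F[3]=-0.430 → step 4: x=0.048, v=0.853, θ₁=0.006, ω₁=-0.836, θ₂=-0.013, ω₂=-0.093
apply F[4]=-4.793 → step 5: x=0.064, v=0.763, θ₁=-0.010, ω₁=-0.737, θ₂=-0.015, ω₂=-0.098
apply F[5]=-6.744 → step 6: x=0.078, v=0.640, θ₁=-0.023, ω₁=-0.610, θ₂=-0.017, ω₂=-0.098
apply F[6]=-7.377 → step 7: x=0.089, v=0.509, θ₁=-0.034, ω₁=-0.480, θ₂=-0.019, ω₂=-0.093
apply F[7]=-7.343 → step 8: x=0.098, v=0.383, θ₁=-0.043, ω₁=-0.357, θ₂=-0.021, ω₂=-0.084
apply F[8]=-6.985 → step 9: x=0.105, v=0.266, θ₁=-0.049, ω₁=-0.248, θ₂=-0.023, ω₂=-0.072
apply F[9]=-6.468 → step 10: x=0.109, v=0.160, θ₁=-0.053, ω₁=-0.153, θ₂=-0.024, ω₂=-0.058
apply F[10]=-5.873 → step 11: x=0.111, v=0.067, θ₁=-0.055, ω₁=-0.072, θ₂=-0.025, ω₂=-0.043
apply F[11]=-5.246 → step 12: x=0.112, v=-0.013, θ₁=-0.056, ω₁=-0.005, θ₂=-0.026, ω₂=-0.028
apply F[12]=-4.619 → step 13: x=0.111, v=-0.082, θ₁=-0.055, ω₁=0.050, θ₂=-0.026, ω₂=-0.013
apply F[13]=-4.011 → step 14: x=0.109, v=-0.139, θ₁=-0.054, ω₁=0.093, θ₂=-0.026, ω₂=0.001
apply F[14]=-3.438 → step 15: x=0.105, v=-0.186, θ₁=-0.051, ω₁=0.126, θ₂=-0.026, ω₂=0.014
apply F[15]=-2.909 → step 16: x=0.101, v=-0.224, θ₁=-0.049, ω₁=0.151, θ₂=-0.026, ω₂=0.026
apply F[16]=-2.429 → step 17: x=0.096, v=-0.254, θ₁=-0.046, ω₁=0.168, θ₂=-0.025, ω₂=0.037
apply F[17]=-2.002 → step 18: x=0.091, v=-0.277, θ₁=-0.042, ω₁=0.179, θ₂=-0.024, ω₂=0.046
apply F[18]=-1.624 → step 19: x=0.085, v=-0.294, θ₁=-0.038, ω₁=0.185, θ₂=-0.023, ω₂=0.054
apply F[19]=-1.292 → step 20: x=0.079, v=-0.306, θ₁=-0.035, ω₁=0.187, θ₂=-0.022, ω₂=0.061
apply F[20]=-1.002 → step 21: x=0.073, v=-0.314, θ₁=-0.031, ω₁=0.186, θ₂=-0.021, ω₂=0.067
apply F[21]=-0.750 → step 22: x=0.067, v=-0.318, θ₁=-0.027, ω₁=0.182, θ₂=-0.019, ω₂=0.071
apply F[22]=-0.530 → step 23: x=0.061, v=-0.319, θ₁=-0.024, ω₁=0.177, θ₂=-0.018, ω₂=0.075
apply F[23]=-0.339 → step 24: x=0.054, v=-0.318, θ₁=-0.020, ω₁=0.170, θ₂=-0.016, ω₂=0.077
apply F[24]=-0.173 → step 25: x=0.048, v=-0.315, θ₁=-0.017, ω₁=0.162, θ₂=-0.015, ω₂=0.079
apply F[25]=-0.029 → step 26: x=0.042, v=-0.310, θ₁=-0.014, ω₁=0.154, θ₂=-0.013, ω₂=0.079
apply F[26]=+0.095 → step 27: x=0.035, v=-0.304, θ₁=-0.011, ω₁=0.145, θ₂=-0.012, ω₂=0.079
apply F[27]=+0.204 → step 28: x=0.029, v=-0.297, θ₁=-0.008, ω₁=0.136, θ₂=-0.010, ω₂=0.078
apply F[28]=+0.296 → step 29: x=0.024, v=-0.289, θ₁=-0.005, ω₁=0.126, θ₂=-0.008, ω₂=0.077
apply F[29]=+0.377 → step 30: x=0.018, v=-0.281, θ₁=-0.003, ω₁=0.117, θ₂=-0.007, ω₂=0.075
apply F[30]=+0.444 → step 31: x=0.012, v=-0.271, θ₁=-0.001, ω₁=0.108, θ₂=-0.005, ω₂=0.073
apply F[31]=+0.502 → step 32: x=0.007, v=-0.262, θ₁=0.001, ω₁=0.099, θ₂=-0.004, ω₂=0.071
apply F[32]=+0.550 → step 33: x=0.002, v=-0.252, θ₁=0.003, ω₁=0.090, θ₂=-0.003, ω₂=0.068
apply F[33]=+0.590 → step 34: x=-0.003, v=-0.242, θ₁=0.005, ω₁=0.082, θ₂=-0.001, ω₂=0.065
apply F[34]=+0.623 → step 35: x=-0.008, v=-0.233, θ₁=0.007, ω₁=0.074, θ₂=-0.000, ω₂=0.062
apply F[35]=+0.648 → step 36: x=-0.012, v=-0.223, θ₁=0.008, ω₁=0.067, θ₂=0.001, ω₂=0.059
Max |angle| over trajectory = 0.056 rad = 3.2°.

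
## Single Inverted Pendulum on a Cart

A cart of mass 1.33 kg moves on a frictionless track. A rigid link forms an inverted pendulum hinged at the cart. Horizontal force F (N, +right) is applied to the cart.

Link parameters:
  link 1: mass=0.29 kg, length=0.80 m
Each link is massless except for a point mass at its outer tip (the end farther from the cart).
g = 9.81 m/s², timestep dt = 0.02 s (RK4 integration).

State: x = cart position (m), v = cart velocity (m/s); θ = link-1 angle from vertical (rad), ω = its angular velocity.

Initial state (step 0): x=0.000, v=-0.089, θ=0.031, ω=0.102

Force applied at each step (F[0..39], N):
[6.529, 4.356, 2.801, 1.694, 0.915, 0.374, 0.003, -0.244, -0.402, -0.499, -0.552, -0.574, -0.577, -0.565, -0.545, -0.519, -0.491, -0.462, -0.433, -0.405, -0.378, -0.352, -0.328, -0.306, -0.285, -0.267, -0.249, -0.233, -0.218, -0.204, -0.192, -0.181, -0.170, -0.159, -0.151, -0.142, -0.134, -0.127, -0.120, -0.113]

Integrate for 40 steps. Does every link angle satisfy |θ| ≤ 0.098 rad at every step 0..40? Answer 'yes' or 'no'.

apply F[0]=+6.529 → step 1: x=-0.001, v=0.008, θ=0.032, ω=-0.011
apply F[1]=+4.356 → step 2: x=-0.000, v=0.072, θ=0.031, ω=-0.084
apply F[2]=+2.801 → step 3: x=0.002, v=0.113, θ=0.029, ω=-0.127
apply F[3]=+1.694 → step 4: x=0.004, v=0.137, θ=0.026, ω=-0.151
apply F[4]=+0.915 → step 5: x=0.007, v=0.150, θ=0.023, ω=-0.161
apply F[5]=+0.374 → step 6: x=0.010, v=0.154, θ=0.020, ω=-0.161
apply F[6]=+0.003 → step 7: x=0.013, v=0.154, θ=0.017, ω=-0.156
apply F[7]=-0.244 → step 8: x=0.016, v=0.149, θ=0.014, ω=-0.147
apply F[8]=-0.402 → step 9: x=0.019, v=0.143, θ=0.011, ω=-0.136
apply F[9]=-0.499 → step 10: x=0.022, v=0.135, θ=0.008, ω=-0.124
apply F[10]=-0.552 → step 11: x=0.025, v=0.126, θ=0.006, ω=-0.111
apply F[11]=-0.574 → step 12: x=0.027, v=0.118, θ=0.004, ω=-0.099
apply F[12]=-0.577 → step 13: x=0.029, v=0.109, θ=0.002, ω=-0.087
apply F[13]=-0.565 → step 14: x=0.031, v=0.100, θ=0.000, ω=-0.076
apply F[14]=-0.545 → step 15: x=0.033, v=0.092, θ=-0.001, ω=-0.066
apply F[15]=-0.519 → step 16: x=0.035, v=0.084, θ=-0.002, ω=-0.057
apply F[16]=-0.491 → step 17: x=0.037, v=0.077, θ=-0.004, ω=-0.049
apply F[17]=-0.462 → step 18: x=0.038, v=0.070, θ=-0.004, ω=-0.041
apply F[18]=-0.433 → step 19: x=0.040, v=0.064, θ=-0.005, ω=-0.035
apply F[19]=-0.405 → step 20: x=0.041, v=0.058, θ=-0.006, ω=-0.029
apply F[20]=-0.378 → step 21: x=0.042, v=0.053, θ=-0.006, ω=-0.023
apply F[21]=-0.352 → step 22: x=0.043, v=0.048, θ=-0.007, ω=-0.019
apply F[22]=-0.328 → step 23: x=0.044, v=0.043, θ=-0.007, ω=-0.015
apply F[23]=-0.306 → step 24: x=0.045, v=0.039, θ=-0.007, ω=-0.011
apply F[24]=-0.285 → step 25: x=0.045, v=0.035, θ=-0.008, ω=-0.008
apply F[25]=-0.267 → step 26: x=0.046, v=0.031, θ=-0.008, ω=-0.005
apply F[26]=-0.249 → step 27: x=0.047, v=0.028, θ=-0.008, ω=-0.003
apply F[27]=-0.233 → step 28: x=0.047, v=0.025, θ=-0.008, ω=-0.001
apply F[28]=-0.218 → step 29: x=0.048, v=0.022, θ=-0.008, ω=0.001
apply F[29]=-0.204 → step 30: x=0.048, v=0.019, θ=-0.008, ω=0.003
apply F[30]=-0.192 → step 31: x=0.048, v=0.016, θ=-0.008, ω=0.004
apply F[31]=-0.181 → step 32: x=0.049, v=0.014, θ=-0.008, ω=0.005
apply F[32]=-0.170 → step 33: x=0.049, v=0.012, θ=-0.007, ω=0.006
apply F[33]=-0.159 → step 34: x=0.049, v=0.010, θ=-0.007, ω=0.007
apply F[34]=-0.151 → step 35: x=0.049, v=0.008, θ=-0.007, ω=0.007
apply F[35]=-0.142 → step 36: x=0.049, v=0.006, θ=-0.007, ω=0.008
apply F[36]=-0.134 → step 37: x=0.050, v=0.004, θ=-0.007, ω=0.008
apply F[37]=-0.127 → step 38: x=0.050, v=0.002, θ=-0.007, ω=0.009
apply F[38]=-0.120 → step 39: x=0.050, v=0.001, θ=-0.007, ω=0.009
apply F[39]=-0.113 → step 40: x=0.050, v=-0.000, θ=-0.006, ω=0.009
Max |angle| over trajectory = 0.032 rad; bound = 0.098 → within bound.

Answer: yes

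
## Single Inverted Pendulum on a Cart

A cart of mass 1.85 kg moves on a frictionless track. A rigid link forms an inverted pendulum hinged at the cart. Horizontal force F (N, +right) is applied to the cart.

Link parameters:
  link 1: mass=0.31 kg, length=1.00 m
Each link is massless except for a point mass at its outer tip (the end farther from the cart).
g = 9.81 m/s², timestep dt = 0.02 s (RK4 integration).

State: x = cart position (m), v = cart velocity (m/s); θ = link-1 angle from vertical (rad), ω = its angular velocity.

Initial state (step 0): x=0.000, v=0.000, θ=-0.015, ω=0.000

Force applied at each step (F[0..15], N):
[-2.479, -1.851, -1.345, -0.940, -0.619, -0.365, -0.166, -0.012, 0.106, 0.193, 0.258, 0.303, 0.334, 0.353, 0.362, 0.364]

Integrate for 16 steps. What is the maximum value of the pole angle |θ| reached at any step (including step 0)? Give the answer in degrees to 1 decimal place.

apply F[0]=-2.479 → step 1: x=-0.000, v=-0.026, θ=-0.015, ω=0.023
apply F[1]=-1.851 → step 2: x=-0.001, v=-0.046, θ=-0.014, ω=0.040
apply F[2]=-1.345 → step 3: x=-0.002, v=-0.060, θ=-0.013, ω=0.051
apply F[3]=-0.940 → step 4: x=-0.003, v=-0.070, θ=-0.012, ω=0.059
apply F[4]=-0.619 → step 5: x=-0.005, v=-0.076, θ=-0.011, ω=0.063
apply F[5]=-0.365 → step 6: x=-0.006, v=-0.080, θ=-0.010, ω=0.064
apply F[6]=-0.166 → step 7: x=-0.008, v=-0.081, θ=-0.008, ω=0.064
apply F[7]=-0.012 → step 8: x=-0.010, v=-0.081, θ=-0.007, ω=0.062
apply F[8]=+0.106 → step 9: x=-0.011, v=-0.080, θ=-0.006, ω=0.060
apply F[9]=+0.193 → step 10: x=-0.013, v=-0.077, θ=-0.005, ω=0.057
apply F[10]=+0.258 → step 11: x=-0.014, v=-0.074, θ=-0.004, ω=0.053
apply F[11]=+0.303 → step 12: x=-0.016, v=-0.071, θ=-0.003, ω=0.049
apply F[12]=+0.334 → step 13: x=-0.017, v=-0.067, θ=-0.002, ω=0.045
apply F[13]=+0.353 → step 14: x=-0.018, v=-0.064, θ=-0.001, ω=0.041
apply F[14]=+0.362 → step 15: x=-0.020, v=-0.060, θ=-0.000, ω=0.037
apply F[15]=+0.364 → step 16: x=-0.021, v=-0.056, θ=0.001, ω=0.033
Max |angle| over trajectory = 0.015 rad = 0.9°.

Answer: 0.9°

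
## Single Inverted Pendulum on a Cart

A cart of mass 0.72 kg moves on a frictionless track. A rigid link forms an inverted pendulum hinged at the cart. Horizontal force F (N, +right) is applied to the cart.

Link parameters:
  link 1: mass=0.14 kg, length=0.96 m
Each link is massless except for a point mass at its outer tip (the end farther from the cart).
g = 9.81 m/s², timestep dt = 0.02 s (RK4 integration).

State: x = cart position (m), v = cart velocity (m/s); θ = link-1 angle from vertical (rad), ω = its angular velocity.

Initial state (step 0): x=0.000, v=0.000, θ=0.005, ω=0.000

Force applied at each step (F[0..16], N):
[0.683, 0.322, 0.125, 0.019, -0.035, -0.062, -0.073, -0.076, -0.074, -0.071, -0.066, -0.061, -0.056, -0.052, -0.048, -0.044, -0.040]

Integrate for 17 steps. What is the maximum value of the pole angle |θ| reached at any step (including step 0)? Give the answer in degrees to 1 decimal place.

Answer: 0.3°

Derivation:
apply F[0]=+0.683 → step 1: x=0.000, v=0.019, θ=0.005, ω=-0.019
apply F[1]=+0.322 → step 2: x=0.001, v=0.028, θ=0.004, ω=-0.027
apply F[2]=+0.125 → step 3: x=0.001, v=0.031, θ=0.004, ω=-0.029
apply F[3]=+0.019 → step 4: x=0.002, v=0.031, θ=0.003, ω=-0.029
apply F[4]=-0.035 → step 5: x=0.002, v=0.030, θ=0.003, ω=-0.027
apply F[5]=-0.062 → step 6: x=0.003, v=0.028, θ=0.002, ω=-0.025
apply F[6]=-0.073 → step 7: x=0.004, v=0.026, θ=0.002, ω=-0.022
apply F[7]=-0.076 → step 8: x=0.004, v=0.024, θ=0.001, ω=-0.020
apply F[8]=-0.074 → step 9: x=0.005, v=0.022, θ=0.001, ω=-0.017
apply F[9]=-0.071 → step 10: x=0.005, v=0.020, θ=0.001, ω=-0.015
apply F[10]=-0.066 → step 11: x=0.005, v=0.018, θ=0.000, ω=-0.013
apply F[11]=-0.061 → step 12: x=0.006, v=0.016, θ=0.000, ω=-0.011
apply F[12]=-0.056 → step 13: x=0.006, v=0.015, θ=-0.000, ω=-0.010
apply F[13]=-0.052 → step 14: x=0.006, v=0.013, θ=-0.000, ω=-0.008
apply F[14]=-0.048 → step 15: x=0.007, v=0.012, θ=-0.001, ω=-0.007
apply F[15]=-0.044 → step 16: x=0.007, v=0.011, θ=-0.001, ω=-0.006
apply F[16]=-0.040 → step 17: x=0.007, v=0.010, θ=-0.001, ω=-0.005
Max |angle| over trajectory = 0.005 rad = 0.3°.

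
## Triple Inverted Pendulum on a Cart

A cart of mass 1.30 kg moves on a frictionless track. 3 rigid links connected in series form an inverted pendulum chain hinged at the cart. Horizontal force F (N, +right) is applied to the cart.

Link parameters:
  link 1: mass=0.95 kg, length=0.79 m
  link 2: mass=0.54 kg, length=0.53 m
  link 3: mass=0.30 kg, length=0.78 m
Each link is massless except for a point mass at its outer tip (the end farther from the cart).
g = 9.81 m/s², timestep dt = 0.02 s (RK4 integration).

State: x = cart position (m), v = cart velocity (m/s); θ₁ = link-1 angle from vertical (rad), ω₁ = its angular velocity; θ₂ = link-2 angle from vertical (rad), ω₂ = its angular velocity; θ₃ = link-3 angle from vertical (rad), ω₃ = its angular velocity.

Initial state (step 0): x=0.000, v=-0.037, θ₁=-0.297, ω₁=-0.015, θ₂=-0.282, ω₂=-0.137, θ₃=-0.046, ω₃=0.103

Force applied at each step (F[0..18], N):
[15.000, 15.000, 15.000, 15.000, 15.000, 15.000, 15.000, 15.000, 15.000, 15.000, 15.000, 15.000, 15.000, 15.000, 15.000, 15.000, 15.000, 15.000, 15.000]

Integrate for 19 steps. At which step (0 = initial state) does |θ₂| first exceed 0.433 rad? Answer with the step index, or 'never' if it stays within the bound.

apply F[0]=+15.000 → step 1: x=0.002, v=0.236, θ₁=-0.301, ω₁=-0.420, θ₂=-0.285, ω₂=-0.156, θ₃=-0.043, ω₃=0.151
apply F[1]=+15.000 → step 2: x=0.009, v=0.507, θ₁=-0.314, ω₁=-0.825, θ₂=-0.288, ω₂=-0.172, θ₃=-0.040, ω₃=0.197
apply F[2]=+15.000 → step 3: x=0.022, v=0.774, θ₁=-0.334, ω₁=-1.227, θ₂=-0.292, ω₂=-0.183, θ₃=-0.036, ω₃=0.238
apply F[3]=+15.000 → step 4: x=0.040, v=1.034, θ₁=-0.363, ω₁=-1.624, θ₂=-0.296, ω₂=-0.187, θ₃=-0.031, ω₃=0.269
apply F[4]=+15.000 → step 5: x=0.064, v=1.283, θ₁=-0.399, ω₁=-2.012, θ₂=-0.299, ω₂=-0.186, θ₃=-0.025, ω₃=0.287
apply F[5]=+15.000 → step 6: x=0.092, v=1.517, θ₁=-0.443, ω₁=-2.385, θ₂=-0.303, ω₂=-0.185, θ₃=-0.019, ω₃=0.290
apply F[6]=+15.000 → step 7: x=0.124, v=1.732, θ₁=-0.494, ω₁=-2.735, θ₂=-0.307, ω₂=-0.192, θ₃=-0.013, ω₃=0.276
apply F[7]=+15.000 → step 8: x=0.161, v=1.925, θ₁=-0.552, ω₁=-3.057, θ₂=-0.311, ω₂=-0.219, θ₃=-0.008, ω₃=0.245
apply F[8]=+15.000 → step 9: x=0.201, v=2.091, θ₁=-0.617, ω₁=-3.347, θ₂=-0.316, ω₂=-0.275, θ₃=-0.004, ω₃=0.197
apply F[9]=+15.000 → step 10: x=0.244, v=2.232, θ₁=-0.686, ω₁=-3.602, θ₂=-0.322, ω₂=-0.370, θ₃=-0.000, ω₃=0.135
apply F[10]=+15.000 → step 11: x=0.290, v=2.346, θ₁=-0.760, ω₁=-3.825, θ₂=-0.331, ω₂=-0.509, θ₃=0.002, ω₃=0.061
apply F[11]=+15.000 → step 12: x=0.338, v=2.435, θ₁=-0.839, ω₁=-4.019, θ₂=-0.343, ω₂=-0.695, θ₃=0.002, ω₃=-0.022
apply F[12]=+15.000 → step 13: x=0.387, v=2.501, θ₁=-0.921, ω₁=-4.188, θ₂=-0.359, ω₂=-0.930, θ₃=0.001, ω₃=-0.114
apply F[13]=+15.000 → step 14: x=0.438, v=2.544, θ₁=-1.006, ω₁=-4.336, θ₂=-0.380, ω₂=-1.211, θ₃=-0.003, ω₃=-0.214
apply F[14]=+15.000 → step 15: x=0.489, v=2.567, θ₁=-1.094, ω₁=-4.469, θ₂=-0.408, ω₂=-1.536, θ₃=-0.008, ω₃=-0.321
apply F[15]=+15.000 → step 16: x=0.540, v=2.570, θ₁=-1.185, ω₁=-4.588, θ₂=-0.442, ω₂=-1.904, θ₃=-0.016, ω₃=-0.439
apply F[16]=+15.000 → step 17: x=0.592, v=2.554, θ₁=-1.278, ω₁=-4.696, θ₂=-0.484, ω₂=-2.310, θ₃=-0.026, ω₃=-0.570
apply F[17]=+15.000 → step 18: x=0.642, v=2.520, θ₁=-1.373, ω₁=-4.793, θ₂=-0.535, ω₂=-2.752, θ₃=-0.039, ω₃=-0.719
apply F[18]=+15.000 → step 19: x=0.692, v=2.469, θ₁=-1.469, ω₁=-4.881, θ₂=-0.594, ω₂=-3.228, θ₃=-0.055, ω₃=-0.892
|θ₂| = 0.442 > 0.433 first at step 16.

Answer: 16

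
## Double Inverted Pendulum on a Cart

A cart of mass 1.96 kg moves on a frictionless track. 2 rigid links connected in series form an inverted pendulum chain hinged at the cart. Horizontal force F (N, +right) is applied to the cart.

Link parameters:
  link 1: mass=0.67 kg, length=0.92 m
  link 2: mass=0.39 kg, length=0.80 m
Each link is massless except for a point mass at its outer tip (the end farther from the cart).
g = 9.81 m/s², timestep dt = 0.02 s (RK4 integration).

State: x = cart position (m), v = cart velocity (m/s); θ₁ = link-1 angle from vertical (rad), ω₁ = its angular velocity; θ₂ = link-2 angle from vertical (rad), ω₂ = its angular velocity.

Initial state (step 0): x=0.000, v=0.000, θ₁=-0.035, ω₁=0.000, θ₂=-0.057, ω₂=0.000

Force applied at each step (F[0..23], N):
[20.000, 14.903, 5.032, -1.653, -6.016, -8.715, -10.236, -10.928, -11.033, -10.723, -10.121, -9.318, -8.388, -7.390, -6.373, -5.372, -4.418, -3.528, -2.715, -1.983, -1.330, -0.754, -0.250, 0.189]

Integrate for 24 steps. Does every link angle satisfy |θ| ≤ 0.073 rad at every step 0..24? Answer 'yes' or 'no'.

apply F[0]=+20.000 → step 1: x=0.002, v=0.208, θ₁=-0.037, ω₁=-0.231, θ₂=-0.057, ω₂=-0.008
apply F[1]=+14.903 → step 2: x=0.008, v=0.364, θ₁=-0.044, ω₁=-0.407, θ₂=-0.057, ω₂=-0.014
apply F[2]=+5.032 → step 3: x=0.016, v=0.420, θ₁=-0.053, ω₁=-0.477, θ₂=-0.058, ω₂=-0.018
apply F[3]=-1.653 → step 4: x=0.024, v=0.409, θ₁=-0.062, ω₁=-0.477, θ₂=-0.058, ω₂=-0.018
apply F[4]=-6.016 → step 5: x=0.032, v=0.355, θ₁=-0.071, ω₁=-0.434, θ₂=-0.058, ω₂=-0.015
apply F[5]=-8.715 → step 6: x=0.038, v=0.274, θ₁=-0.079, ω₁=-0.364, θ₂=-0.059, ω₂=-0.008
apply F[6]=-10.236 → step 7: x=0.042, v=0.179, θ₁=-0.086, ω₁=-0.281, θ₂=-0.059, ω₂=0.001
apply F[7]=-10.928 → step 8: x=0.045, v=0.077, θ₁=-0.090, ω₁=-0.194, θ₂=-0.058, ω₂=0.013
apply F[8]=-11.033 → step 9: x=0.045, v=-0.026, θ₁=-0.093, ω₁=-0.107, θ₂=-0.058, ω₂=0.027
apply F[9]=-10.723 → step 10: x=0.044, v=-0.125, θ₁=-0.095, ω₁=-0.024, θ₂=-0.057, ω₂=0.042
apply F[10]=-10.121 → step 11: x=0.041, v=-0.218, θ₁=-0.094, ω₁=0.051, θ₂=-0.056, ω₂=0.057
apply F[11]=-9.318 → step 12: x=0.035, v=-0.302, θ₁=-0.093, ω₁=0.118, θ₂=-0.055, ω₂=0.072
apply F[12]=-8.388 → step 13: x=0.029, v=-0.378, θ₁=-0.090, ω₁=0.176, θ₂=-0.054, ω₂=0.087
apply F[13]=-7.390 → step 14: x=0.020, v=-0.444, θ₁=-0.086, ω₁=0.224, θ₂=-0.052, ω₂=0.101
apply F[14]=-6.373 → step 15: x=0.011, v=-0.500, θ₁=-0.081, ω₁=0.263, θ₂=-0.050, ω₂=0.113
apply F[15]=-5.372 → step 16: x=0.000, v=-0.547, θ₁=-0.075, ω₁=0.293, θ₂=-0.047, ω₂=0.125
apply F[16]=-4.418 → step 17: x=-0.011, v=-0.584, θ₁=-0.069, ω₁=0.315, θ₂=-0.045, ω₂=0.135
apply F[17]=-3.528 → step 18: x=-0.023, v=-0.613, θ₁=-0.063, ω₁=0.329, θ₂=-0.042, ω₂=0.144
apply F[18]=-2.715 → step 19: x=-0.035, v=-0.634, θ₁=-0.056, ω₁=0.338, θ₂=-0.039, ω₂=0.152
apply F[19]=-1.983 → step 20: x=-0.048, v=-0.649, θ₁=-0.049, ω₁=0.340, θ₂=-0.036, ω₂=0.158
apply F[20]=-1.330 → step 21: x=-0.061, v=-0.658, θ₁=-0.043, ω₁=0.339, θ₂=-0.032, ω₂=0.162
apply F[21]=-0.754 → step 22: x=-0.074, v=-0.661, θ₁=-0.036, ω₁=0.333, θ₂=-0.029, ω₂=0.165
apply F[22]=-0.250 → step 23: x=-0.088, v=-0.661, θ₁=-0.029, ω₁=0.325, θ₂=-0.026, ω₂=0.167
apply F[23]=+0.189 → step 24: x=-0.101, v=-0.656, θ₁=-0.023, ω₁=0.314, θ₂=-0.023, ω₂=0.168
Max |angle| over trajectory = 0.095 rad; bound = 0.073 → exceeded.

Answer: no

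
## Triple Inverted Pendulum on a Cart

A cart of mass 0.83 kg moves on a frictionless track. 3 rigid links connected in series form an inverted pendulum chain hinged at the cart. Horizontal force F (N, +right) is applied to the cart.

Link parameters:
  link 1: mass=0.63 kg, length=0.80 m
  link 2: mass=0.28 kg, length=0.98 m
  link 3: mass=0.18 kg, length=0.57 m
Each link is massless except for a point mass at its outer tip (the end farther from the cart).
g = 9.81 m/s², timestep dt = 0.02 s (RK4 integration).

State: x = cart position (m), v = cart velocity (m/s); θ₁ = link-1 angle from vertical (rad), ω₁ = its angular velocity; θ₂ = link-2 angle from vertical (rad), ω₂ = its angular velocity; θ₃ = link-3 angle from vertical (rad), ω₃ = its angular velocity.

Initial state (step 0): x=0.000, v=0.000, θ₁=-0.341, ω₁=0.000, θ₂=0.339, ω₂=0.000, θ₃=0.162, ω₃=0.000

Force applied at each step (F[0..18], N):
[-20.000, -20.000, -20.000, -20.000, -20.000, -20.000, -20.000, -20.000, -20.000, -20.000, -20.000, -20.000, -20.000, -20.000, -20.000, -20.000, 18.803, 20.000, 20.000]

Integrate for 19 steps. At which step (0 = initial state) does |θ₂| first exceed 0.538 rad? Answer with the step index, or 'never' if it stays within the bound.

Answer: 9

Derivation:
apply F[0]=-20.000 → step 1: x=-0.004, v=-0.377, θ₁=-0.338, ω₁=0.257, θ₂=0.342, ω₂=0.287, θ₃=0.161, ω₃=-0.094
apply F[1]=-20.000 → step 2: x=-0.015, v=-0.757, θ₁=-0.331, ω₁=0.521, θ₂=0.350, ω₂=0.571, θ₃=0.158, ω₃=-0.190
apply F[2]=-20.000 → step 3: x=-0.034, v=-1.142, θ₁=-0.317, ω₁=0.802, θ₂=0.365, ω₂=0.849, θ₃=0.153, ω₃=-0.288
apply F[3]=-20.000 → step 4: x=-0.061, v=-1.536, θ₁=-0.298, ω₁=1.107, θ₂=0.384, ω₂=1.117, θ₃=0.147, ω₃=-0.388
apply F[4]=-20.000 → step 5: x=-0.096, v=-1.942, θ₁=-0.273, ω₁=1.445, θ₂=0.409, ω₂=1.367, θ₃=0.138, ω₃=-0.487
apply F[5]=-20.000 → step 6: x=-0.139, v=-2.362, θ₁=-0.240, ω₁=1.825, θ₂=0.439, ω₂=1.591, θ₃=0.127, ω₃=-0.581
apply F[6]=-20.000 → step 7: x=-0.190, v=-2.800, θ₁=-0.200, ω₁=2.256, θ₂=0.473, ω₂=1.779, θ₃=0.115, ω₃=-0.661
apply F[7]=-20.000 → step 8: x=-0.251, v=-3.255, θ₁=-0.150, ω₁=2.746, θ₂=0.510, ω₂=1.916, θ₃=0.101, ω₃=-0.712
apply F[8]=-20.000 → step 9: x=-0.321, v=-3.726, θ₁=-0.089, ω₁=3.299, θ₂=0.549, ω₂=1.983, θ₃=0.087, ω₃=-0.718
apply F[9]=-20.000 → step 10: x=-0.400, v=-4.208, θ₁=-0.017, ω₁=3.913, θ₂=0.588, ω₂=1.960, θ₃=0.073, ω₃=-0.651
apply F[10]=-20.000 → step 11: x=-0.489, v=-4.686, θ₁=0.067, ω₁=4.573, θ₂=0.627, ω₂=1.829, θ₃=0.061, ω₃=-0.481
apply F[11]=-20.000 → step 12: x=-0.587, v=-5.135, θ₁=0.166, ω₁=5.247, θ₂=0.661, ω₂=1.583, θ₃=0.054, ω₃=-0.170
apply F[12]=-20.000 → step 13: x=-0.694, v=-5.520, θ₁=0.277, ω₁=5.885, θ₂=0.689, ω₂=1.236, θ₃=0.056, ω₃=0.311
apply F[13]=-20.000 → step 14: x=-0.807, v=-5.804, θ₁=0.400, ω₁=6.425, θ₂=0.710, ω₂=0.835, θ₃=0.068, ω₃=0.971
apply F[14]=-20.000 → step 15: x=-0.925, v=-5.967, θ₁=0.533, ω₁=6.823, θ₂=0.723, ω₂=0.447, θ₃=0.095, ω₃=1.775
apply F[15]=-20.000 → step 16: x=-1.045, v=-6.010, θ₁=0.672, ω₁=7.066, θ₂=0.728, ω₂=0.143, θ₃=0.140, ω₃=2.654
apply F[16]=+18.803 → step 17: x=-1.159, v=-5.391, θ₁=0.809, ω₁=6.660, θ₂=0.730, ω₂=0.071, θ₃=0.196, ω₃=2.939
apply F[17]=+20.000 → step 18: x=-1.261, v=-4.803, θ₁=0.939, ω₁=6.362, θ₂=0.731, ω₂=0.044, θ₃=0.256, ω₃=3.101
apply F[18]=+20.000 → step 19: x=-1.351, v=-4.249, θ₁=1.065, ω₁=6.177, θ₂=0.732, ω₂=0.034, θ₃=0.319, ω₃=3.201
|θ₂| = 0.549 > 0.538 first at step 9.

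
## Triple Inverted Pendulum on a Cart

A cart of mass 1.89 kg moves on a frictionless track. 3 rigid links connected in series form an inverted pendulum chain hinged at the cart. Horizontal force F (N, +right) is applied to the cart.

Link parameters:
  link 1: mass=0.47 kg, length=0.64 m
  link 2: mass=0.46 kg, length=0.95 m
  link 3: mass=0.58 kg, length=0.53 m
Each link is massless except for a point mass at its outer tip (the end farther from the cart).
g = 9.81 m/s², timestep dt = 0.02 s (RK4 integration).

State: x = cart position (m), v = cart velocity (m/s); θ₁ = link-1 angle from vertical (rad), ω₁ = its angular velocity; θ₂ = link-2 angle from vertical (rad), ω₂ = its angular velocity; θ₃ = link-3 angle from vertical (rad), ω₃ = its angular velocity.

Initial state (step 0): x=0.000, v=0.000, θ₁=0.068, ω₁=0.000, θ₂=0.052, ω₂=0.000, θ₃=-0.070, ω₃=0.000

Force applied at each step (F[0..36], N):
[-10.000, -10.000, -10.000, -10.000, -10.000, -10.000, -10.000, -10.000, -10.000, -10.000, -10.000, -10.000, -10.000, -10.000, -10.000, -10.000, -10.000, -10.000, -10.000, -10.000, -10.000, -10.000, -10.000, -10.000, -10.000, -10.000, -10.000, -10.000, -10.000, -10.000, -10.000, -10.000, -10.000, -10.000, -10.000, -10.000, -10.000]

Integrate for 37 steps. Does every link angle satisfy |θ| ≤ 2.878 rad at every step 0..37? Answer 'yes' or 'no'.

apply F[0]=-10.000 → step 1: x=-0.001, v=-0.116, θ₁=0.070, ω₁=0.212, θ₂=0.052, ω₂=0.019, θ₃=-0.071, ω₃=-0.096
apply F[1]=-10.000 → step 2: x=-0.005, v=-0.232, θ₁=0.077, ω₁=0.429, θ₂=0.053, ω₂=0.036, θ₃=-0.074, ω₃=-0.192
apply F[2]=-10.000 → step 3: x=-0.010, v=-0.350, θ₁=0.087, ω₁=0.655, θ₂=0.054, ω₂=0.049, θ₃=-0.079, ω₃=-0.290
apply F[3]=-10.000 → step 4: x=-0.019, v=-0.469, θ₁=0.103, ω₁=0.892, θ₂=0.055, ω₂=0.056, θ₃=-0.085, ω₃=-0.389
apply F[4]=-10.000 → step 5: x=-0.029, v=-0.589, θ₁=0.123, ω₁=1.146, θ₂=0.056, ω₂=0.055, θ₃=-0.094, ω₃=-0.488
apply F[5]=-10.000 → step 6: x=-0.042, v=-0.711, θ₁=0.149, ω₁=1.416, θ₂=0.057, ω₂=0.044, θ₃=-0.105, ω₃=-0.586
apply F[6]=-10.000 → step 7: x=-0.058, v=-0.835, θ₁=0.180, ω₁=1.704, θ₂=0.058, ω₂=0.025, θ₃=-0.118, ω₃=-0.680
apply F[7]=-10.000 → step 8: x=-0.076, v=-0.958, θ₁=0.217, ω₁=2.007, θ₂=0.058, ω₂=-0.003, θ₃=-0.132, ω₃=-0.765
apply F[8]=-10.000 → step 9: x=-0.096, v=-1.081, θ₁=0.260, ω₁=2.319, θ₂=0.057, ω₂=-0.037, θ₃=-0.148, ω₃=-0.837
apply F[9]=-10.000 → step 10: x=-0.119, v=-1.201, θ₁=0.310, ω₁=2.631, θ₂=0.056, ω₂=-0.070, θ₃=-0.165, ω₃=-0.891
apply F[10]=-10.000 → step 11: x=-0.144, v=-1.316, θ₁=0.365, ω₁=2.934, θ₂=0.055, ω₂=-0.095, θ₃=-0.184, ω₃=-0.923
apply F[11]=-10.000 → step 12: x=-0.171, v=-1.426, θ₁=0.427, ω₁=3.220, θ₂=0.053, ω₂=-0.106, θ₃=-0.202, ω₃=-0.932
apply F[12]=-10.000 → step 13: x=-0.201, v=-1.527, θ₁=0.494, ω₁=3.481, θ₂=0.051, ω₂=-0.095, θ₃=-0.221, ω₃=-0.919
apply F[13]=-10.000 → step 14: x=-0.232, v=-1.621, θ₁=0.566, ω₁=3.718, θ₂=0.049, ω₂=-0.059, θ₃=-0.239, ω₃=-0.886
apply F[14]=-10.000 → step 15: x=-0.266, v=-1.706, θ₁=0.643, ω₁=3.930, θ₂=0.048, ω₂=0.008, θ₃=-0.256, ω₃=-0.838
apply F[15]=-10.000 → step 16: x=-0.301, v=-1.782, θ₁=0.723, ω₁=4.122, θ₂=0.049, ω₂=0.104, θ₃=-0.272, ω₃=-0.777
apply F[16]=-10.000 → step 17: x=-0.337, v=-1.851, θ₁=0.807, ω₁=4.299, θ₂=0.053, ω₂=0.232, θ₃=-0.287, ω₃=-0.708
apply F[17]=-10.000 → step 18: x=-0.375, v=-1.911, θ₁=0.895, ω₁=4.464, θ₂=0.059, ω₂=0.391, θ₃=-0.301, ω₃=-0.633
apply F[18]=-10.000 → step 19: x=-0.413, v=-1.964, θ₁=0.986, ω₁=4.622, θ₂=0.069, ω₂=0.581, θ₃=-0.312, ω₃=-0.552
apply F[19]=-10.000 → step 20: x=-0.453, v=-2.009, θ₁=1.080, ω₁=4.775, θ₂=0.082, ω₂=0.803, θ₃=-0.323, ω₃=-0.468
apply F[20]=-10.000 → step 21: x=-0.494, v=-2.045, θ₁=1.177, ω₁=4.926, θ₂=0.101, ω₂=1.056, θ₃=-0.331, ω₃=-0.380
apply F[21]=-10.000 → step 22: x=-0.535, v=-2.074, θ₁=1.277, ω₁=5.074, θ₂=0.125, ω₂=1.341, θ₃=-0.338, ω₃=-0.288
apply F[22]=-10.000 → step 23: x=-0.577, v=-2.095, θ₁=1.380, ω₁=5.218, θ₂=0.155, ω₂=1.659, θ₃=-0.343, ω₃=-0.189
apply F[23]=-10.000 → step 24: x=-0.619, v=-2.107, θ₁=1.486, ω₁=5.357, θ₂=0.191, ω₂=2.009, θ₃=-0.345, ω₃=-0.082
apply F[24]=-10.000 → step 25: x=-0.661, v=-2.113, θ₁=1.594, ω₁=5.485, θ₂=0.235, ω₂=2.389, θ₃=-0.346, ω₃=0.038
apply F[25]=-10.000 → step 26: x=-0.703, v=-2.112, θ₁=1.705, ω₁=5.598, θ₂=0.287, ω₂=2.800, θ₃=-0.344, ω₃=0.176
apply F[26]=-10.000 → step 27: x=-0.745, v=-2.106, θ₁=1.818, ω₁=5.686, θ₂=0.348, ω₂=3.236, θ₃=-0.339, ω₃=0.340
apply F[27]=-10.000 → step 28: x=-0.787, v=-2.098, θ₁=1.932, ω₁=5.737, θ₂=0.417, ω₂=3.694, θ₃=-0.330, ω₃=0.538
apply F[28]=-10.000 → step 29: x=-0.829, v=-2.090, θ₁=2.047, ω₁=5.740, θ₂=0.495, ω₂=4.165, θ₃=-0.317, ω₃=0.784
apply F[29]=-10.000 → step 30: x=-0.871, v=-2.086, θ₁=2.161, ω₁=5.677, θ₂=0.583, ω₂=4.640, θ₃=-0.298, ω₃=1.089
apply F[30]=-10.000 → step 31: x=-0.913, v=-2.089, θ₁=2.273, ω₁=5.531, θ₂=0.681, ω₂=5.107, θ₃=-0.273, ω₃=1.469
apply F[31]=-10.000 → step 32: x=-0.955, v=-2.102, θ₁=2.382, ω₁=5.286, θ₂=0.788, ω₂=5.552, θ₃=-0.239, ω₃=1.937
apply F[32]=-10.000 → step 33: x=-0.997, v=-2.127, θ₁=2.484, ω₁=4.928, θ₂=0.903, ω₂=5.960, θ₃=-0.194, ω₃=2.505
apply F[33]=-10.000 → step 34: x=-1.040, v=-2.167, θ₁=2.578, ω₁=4.452, θ₂=1.026, ω₂=6.317, θ₃=-0.138, ω₃=3.176
apply F[34]=-10.000 → step 35: x=-1.084, v=-2.219, θ₁=2.661, ω₁=3.859, θ₂=1.155, ω₂=6.613, θ₃=-0.067, ω₃=3.951
apply F[35]=-10.000 → step 36: x=-1.129, v=-2.281, θ₁=2.732, ω₁=3.162, θ₂=1.290, ω₂=6.841, θ₃=0.021, ω₃=4.822
apply F[36]=-10.000 → step 37: x=-1.175, v=-2.350, θ₁=2.787, ω₁=2.377, θ₂=1.428, ω₂=6.999, θ₃=0.127, ω₃=5.780
Max |angle| over trajectory = 2.787 rad; bound = 2.878 → within bound.

Answer: yes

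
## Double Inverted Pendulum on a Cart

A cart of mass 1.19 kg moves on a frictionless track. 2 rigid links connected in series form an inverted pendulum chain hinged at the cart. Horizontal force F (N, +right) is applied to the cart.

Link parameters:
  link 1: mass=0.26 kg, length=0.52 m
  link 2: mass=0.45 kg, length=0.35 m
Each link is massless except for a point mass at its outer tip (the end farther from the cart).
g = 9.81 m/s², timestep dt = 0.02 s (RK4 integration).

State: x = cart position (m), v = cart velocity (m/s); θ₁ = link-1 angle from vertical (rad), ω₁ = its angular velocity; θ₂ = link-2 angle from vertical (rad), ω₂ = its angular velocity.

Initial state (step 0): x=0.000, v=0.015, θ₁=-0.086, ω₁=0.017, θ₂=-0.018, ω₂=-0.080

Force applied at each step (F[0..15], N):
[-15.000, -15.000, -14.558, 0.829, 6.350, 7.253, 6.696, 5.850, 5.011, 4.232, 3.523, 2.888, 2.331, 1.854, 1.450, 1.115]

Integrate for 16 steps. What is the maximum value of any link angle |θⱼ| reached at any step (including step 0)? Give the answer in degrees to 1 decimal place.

Answer: 4.9°

Derivation:
apply F[0]=-15.000 → step 1: x=-0.002, v=-0.226, θ₁=-0.082, ω₁=0.401, θ₂=-0.018, ω₂=0.030
apply F[1]=-15.000 → step 2: x=-0.009, v=-0.469, θ₁=-0.070, ω₁=0.796, θ₂=-0.017, ω₂=0.126
apply F[2]=-14.558 → step 3: x=-0.021, v=-0.706, θ₁=-0.050, ω₁=1.199, θ₂=-0.014, ω₂=0.196
apply F[3]=+0.829 → step 4: x=-0.035, v=-0.688, θ₁=-0.027, ω₁=1.134, θ₂=-0.009, ω₂=0.234
apply F[4]=+6.350 → step 5: x=-0.047, v=-0.580, θ₁=-0.006, ω₁=0.914, θ₂=-0.004, ω₂=0.247
apply F[5]=+7.253 → step 6: x=-0.058, v=-0.458, θ₁=0.010, ω₁=0.683, θ₂=0.000, ω₂=0.241
apply F[6]=+6.696 → step 7: x=-0.066, v=-0.347, θ₁=0.021, ω₁=0.485, θ₂=0.005, ω₂=0.221
apply F[7]=+5.850 → step 8: x=-0.072, v=-0.252, θ₁=0.029, ω₁=0.323, θ₂=0.009, ω₂=0.193
apply F[8]=+5.011 → step 9: x=-0.076, v=-0.172, θ₁=0.035, ω₁=0.195, θ₂=0.013, ω₂=0.160
apply F[9]=+4.232 → step 10: x=-0.079, v=-0.105, θ₁=0.037, ω₁=0.094, θ₂=0.016, ω₂=0.127
apply F[10]=+3.523 → step 11: x=-0.080, v=-0.050, θ₁=0.039, ω₁=0.018, θ₂=0.018, ω₂=0.094
apply F[11]=+2.888 → step 12: x=-0.081, v=-0.006, θ₁=0.038, ω₁=-0.039, θ₂=0.019, ω₂=0.063
apply F[12]=+2.331 → step 13: x=-0.081, v=0.029, θ₁=0.037, ω₁=-0.080, θ₂=0.020, ω₂=0.035
apply F[13]=+1.854 → step 14: x=-0.080, v=0.055, θ₁=0.035, ω₁=-0.108, θ₂=0.021, ω₂=0.011
apply F[14]=+1.450 → step 15: x=-0.079, v=0.076, θ₁=0.033, ω₁=-0.125, θ₂=0.021, ω₂=-0.009
apply F[15]=+1.115 → step 16: x=-0.077, v=0.091, θ₁=0.030, ω₁=-0.135, θ₂=0.021, ω₂=-0.026
Max |angle| over trajectory = 0.086 rad = 4.9°.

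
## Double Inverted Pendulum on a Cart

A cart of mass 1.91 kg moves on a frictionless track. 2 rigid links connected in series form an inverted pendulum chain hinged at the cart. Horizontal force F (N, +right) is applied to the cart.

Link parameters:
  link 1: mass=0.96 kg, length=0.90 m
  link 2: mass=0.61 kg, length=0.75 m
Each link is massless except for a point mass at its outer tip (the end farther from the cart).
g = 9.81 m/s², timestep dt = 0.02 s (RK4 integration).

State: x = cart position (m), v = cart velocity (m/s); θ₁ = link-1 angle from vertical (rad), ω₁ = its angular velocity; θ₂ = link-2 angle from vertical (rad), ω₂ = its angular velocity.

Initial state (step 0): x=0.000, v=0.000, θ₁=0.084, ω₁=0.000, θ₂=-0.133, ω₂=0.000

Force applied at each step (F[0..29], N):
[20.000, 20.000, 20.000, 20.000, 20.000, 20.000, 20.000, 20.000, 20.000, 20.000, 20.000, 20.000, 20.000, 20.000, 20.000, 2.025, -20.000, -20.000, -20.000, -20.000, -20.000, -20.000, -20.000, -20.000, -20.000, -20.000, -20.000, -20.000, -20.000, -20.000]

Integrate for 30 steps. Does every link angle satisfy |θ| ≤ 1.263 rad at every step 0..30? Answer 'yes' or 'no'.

apply F[0]=+20.000 → step 1: x=0.002, v=0.195, θ₁=0.082, ω₁=-0.168, θ₂=-0.134, ω₂=-0.096
apply F[1]=+20.000 → step 2: x=0.008, v=0.391, θ₁=0.077, ω₁=-0.337, θ₂=-0.137, ω₂=-0.191
apply F[2]=+20.000 → step 3: x=0.018, v=0.589, θ₁=0.069, ω₁=-0.511, θ₂=-0.142, ω₂=-0.284
apply F[3]=+20.000 → step 4: x=0.031, v=0.788, θ₁=0.057, ω₁=-0.690, θ₂=-0.148, ω₂=-0.372
apply F[4]=+20.000 → step 5: x=0.049, v=0.990, θ₁=0.041, ω₁=-0.877, θ₂=-0.156, ω₂=-0.454
apply F[5]=+20.000 → step 6: x=0.071, v=1.194, θ₁=0.022, ω₁=-1.074, θ₂=-0.166, ω₂=-0.530
apply F[6]=+20.000 → step 7: x=0.097, v=1.402, θ₁=-0.002, ω₁=-1.282, θ₂=-0.178, ω₂=-0.596
apply F[7]=+20.000 → step 8: x=0.127, v=1.614, θ₁=-0.030, ω₁=-1.503, θ₂=-0.190, ω₂=-0.652
apply F[8]=+20.000 → step 9: x=0.162, v=1.828, θ₁=-0.062, ω₁=-1.737, θ₂=-0.204, ω₂=-0.696
apply F[9]=+20.000 → step 10: x=0.200, v=2.045, θ₁=-0.099, ω₁=-1.985, θ₂=-0.218, ω₂=-0.728
apply F[10]=+20.000 → step 11: x=0.243, v=2.263, θ₁=-0.142, ω₁=-2.245, θ₂=-0.233, ω₂=-0.747
apply F[11]=+20.000 → step 12: x=0.291, v=2.479, θ₁=-0.189, ω₁=-2.516, θ₂=-0.248, ω₂=-0.756
apply F[12]=+20.000 → step 13: x=0.342, v=2.691, θ₁=-0.242, ω₁=-2.792, θ₂=-0.263, ω₂=-0.758
apply F[13]=+20.000 → step 14: x=0.398, v=2.895, θ₁=-0.301, ω₁=-3.069, θ₂=-0.278, ω₂=-0.758
apply F[14]=+20.000 → step 15: x=0.458, v=3.087, θ₁=-0.365, ω₁=-3.339, θ₂=-0.293, ω₂=-0.765
apply F[15]=+2.025 → step 16: x=0.520, v=3.098, θ₁=-0.433, ω₁=-3.432, θ₂=-0.309, ω₂=-0.772
apply F[16]=-20.000 → step 17: x=0.580, v=2.907, θ₁=-0.500, ω₁=-3.345, θ₂=-0.324, ω₂=-0.756
apply F[17]=-20.000 → step 18: x=0.636, v=2.723, θ₁=-0.567, ω₁=-3.288, θ₂=-0.339, ω₂=-0.729
apply F[18]=-20.000 → step 19: x=0.689, v=2.543, θ₁=-0.632, ω₁=-3.256, θ₂=-0.353, ω₂=-0.694
apply F[19]=-20.000 → step 20: x=0.738, v=2.367, θ₁=-0.697, ω₁=-3.250, θ₂=-0.366, ω₂=-0.650
apply F[20]=-20.000 → step 21: x=0.784, v=2.193, θ₁=-0.762, ω₁=-3.265, θ₂=-0.379, ω₂=-0.601
apply F[21]=-20.000 → step 22: x=0.826, v=2.019, θ₁=-0.828, ω₁=-3.299, θ₂=-0.390, ω₂=-0.549
apply F[22]=-20.000 → step 23: x=0.864, v=1.843, θ₁=-0.894, ω₁=-3.352, θ₂=-0.401, ω₂=-0.496
apply F[23]=-20.000 → step 24: x=0.900, v=1.664, θ₁=-0.962, ω₁=-3.421, θ₂=-0.410, ω₂=-0.446
apply F[24]=-20.000 → step 25: x=0.931, v=1.481, θ₁=-1.031, ω₁=-3.504, θ₂=-0.419, ω₂=-0.402
apply F[25]=-20.000 → step 26: x=0.959, v=1.291, θ₁=-1.102, ω₁=-3.602, θ₂=-0.426, ω₂=-0.366
apply F[26]=-20.000 → step 27: x=0.983, v=1.093, θ₁=-1.175, ω₁=-3.713, θ₂=-0.434, ω₂=-0.344
apply F[27]=-20.000 → step 28: x=1.002, v=0.887, θ₁=-1.251, ω₁=-3.837, θ₂=-0.440, ω₂=-0.338
apply F[28]=-20.000 → step 29: x=1.018, v=0.670, θ₁=-1.329, ω₁=-3.976, θ₂=-0.447, ω₂=-0.353
apply F[29]=-20.000 → step 30: x=1.029, v=0.442, θ₁=-1.410, ω₁=-4.130, θ₂=-0.455, ω₂=-0.394
Max |angle| over trajectory = 1.410 rad; bound = 1.263 → exceeded.

Answer: no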